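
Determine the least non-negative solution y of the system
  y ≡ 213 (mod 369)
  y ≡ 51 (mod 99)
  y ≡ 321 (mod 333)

124197

gcd(369, 99) = 9 and 9 | (51 − 213), so the pair is consistent; merging gives y ≡ 2427 (mod 4059), where 4059 = lcm(369, 99).
gcd(4059, 333) = 9 and 9 | (321 − 2427), so the pair is consistent; merging gives y ≡ 124197 (mod 150183), where 150183 = lcm(4059, 333).
The solution is unique modulo lcm(369, 99, 333) = 150183.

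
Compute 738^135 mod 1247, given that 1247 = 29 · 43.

Mod 29: 738 ≡ 13; by Fermat, exponent reduces to 135 mod 28 = 23; 13^23 ≡ 5 (mod 29).
Mod 43: 738 ≡ 7; by Fermat, exponent reduces to 135 mod 42 = 9; 7^9 ≡ 42 (mod 43).
Combine by CRT: x ≡ 5 (mod 29), x ≡ 42 (mod 43) ⇒ x ≡ 730 (mod 1247).

730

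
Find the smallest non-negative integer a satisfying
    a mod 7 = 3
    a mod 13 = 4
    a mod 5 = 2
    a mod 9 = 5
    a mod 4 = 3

From a ≡ 3 (mod 7) write a = 3 + 7t. Substituting into a ≡ 4 (mod 13) gives 7t ≡ 1 (mod 13), and since 7⁻¹ ≡ 2 (mod 13), t ≡ 2. Hence a ≡ 3 + 7·2 = 17 (mod 91).
From a ≡ 17 (mod 91) write a = 17 + 91t. Substituting into a ≡ 2 (mod 5) gives 91t ≡ 0 (mod 5), and since 1⁻¹ ≡ 1 (mod 5), t ≡ 0. Hence a ≡ 17 + 91·0 = 17 (mod 455).
From a ≡ 17 (mod 455) write a = 17 + 455t. Substituting into a ≡ 5 (mod 9) gives 455t ≡ 6 (mod 9), and since 5⁻¹ ≡ 2 (mod 9), t ≡ 3. Hence a ≡ 17 + 455·3 = 1382 (mod 4095).
From a ≡ 1382 (mod 4095) write a = 1382 + 4095t. Substituting into a ≡ 3 (mod 4) gives 4095t ≡ 1 (mod 4), and since 3⁻¹ ≡ 3 (mod 4), t ≡ 3. Hence a ≡ 1382 + 4095·3 = 13667 (mod 16380).

13667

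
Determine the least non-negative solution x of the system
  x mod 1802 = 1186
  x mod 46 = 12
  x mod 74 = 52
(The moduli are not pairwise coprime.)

gcd(1802, 46) = 2 and 2 | (12 − 1186), so the pair is consistent; merging gives x ≡ 37226 (mod 41446), where 41446 = lcm(1802, 46).
gcd(41446, 74) = 2 and 2 | (52 − 37226), so the pair is consistent; merging gives x ≡ 368794 (mod 1533502), where 1533502 = lcm(41446, 74).
The solution is unique modulo lcm(1802, 46, 74) = 1533502.

368794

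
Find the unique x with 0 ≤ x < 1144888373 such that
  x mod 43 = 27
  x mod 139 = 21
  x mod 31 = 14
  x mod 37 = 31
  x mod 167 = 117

816971131

The moduli are pairwise coprime; N = 43·139·31·37·167 = 1144888373.
N/43 = 26625311; 26625311 ≡ 12 (mod 43); 12·18 ≡ 1, so inverse 18.
N/139 = 8236607; 8236607 ≡ 23 (mod 139); 23·133 ≡ 1, so inverse 133.
N/31 = 36931883; 36931883 ≡ 2 (mod 31); 2·16 ≡ 1, so inverse 16.
N/37 = 30942929; 30942929 ≡ 14 (mod 37); 14·8 ≡ 1, so inverse 8.
N/167 = 6855619; 6855619 ≡ 102 (mod 167); 102·149 ≡ 1, so inverse 149.
x ≡ 27·26625311·18 + 21·8236607·133 + 14·36931883·16 + 31·30942929·8 + 117·6855619·149 = 171405338708.
171405338708 mod 1144888373 = 816971131.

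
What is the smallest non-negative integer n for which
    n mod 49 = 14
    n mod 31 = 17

From n ≡ 14 (mod 49) write n = 14 + 49t. Substituting into n ≡ 17 (mod 31) gives 49t ≡ 3 (mod 31), and since 18⁻¹ ≡ 19 (mod 31), t ≡ 26. Hence n ≡ 14 + 49·26 = 1288 (mod 1519).

1288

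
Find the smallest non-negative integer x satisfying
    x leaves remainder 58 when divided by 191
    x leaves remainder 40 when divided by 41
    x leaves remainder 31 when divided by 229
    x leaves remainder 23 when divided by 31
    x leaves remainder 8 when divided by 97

From x ≡ 58 (mod 191) write x = 58 + 191t. Substituting into x ≡ 40 (mod 41) gives 191t ≡ 23 (mod 41), and since 27⁻¹ ≡ 38 (mod 41), t ≡ 13. Hence x ≡ 58 + 191·13 = 2541 (mod 7831).
From x ≡ 2541 (mod 7831) write x = 2541 + 7831t. Substituting into x ≡ 31 (mod 229) gives 7831t ≡ 9 (mod 229), and since 45⁻¹ ≡ 56 (mod 229), t ≡ 46. Hence x ≡ 2541 + 7831·46 = 362767 (mod 1793299).
From x ≡ 362767 (mod 1793299) write x = 362767 + 1793299t. Substituting into x ≡ 23 (mod 31) gives 1793299t ≡ 18 (mod 31), and since 11⁻¹ ≡ 17 (mod 31), t ≡ 27. Hence x ≡ 362767 + 1793299·27 = 48781840 (mod 55592269).
From x ≡ 48781840 (mod 55592269) write x = 48781840 + 55592269t. Substituting into x ≡ 8 (mod 97) gives 55592269t ≡ 50 (mod 97), and since 17⁻¹ ≡ 40 (mod 97), t ≡ 60. Hence x ≡ 48781840 + 55592269·60 = 3384317980 (mod 5392450093).

3384317980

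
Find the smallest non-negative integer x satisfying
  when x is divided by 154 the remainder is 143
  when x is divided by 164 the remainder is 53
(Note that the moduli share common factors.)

1529

gcd(154, 164) = 2 and 2 | (53 − 143), so the pair is consistent; merging gives x ≡ 1529 (mod 12628), where 12628 = lcm(154, 164).
The solution is unique modulo lcm(154, 164) = 12628.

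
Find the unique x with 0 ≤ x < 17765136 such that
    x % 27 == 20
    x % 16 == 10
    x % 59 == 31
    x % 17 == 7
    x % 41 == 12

1977770

From x ≡ 20 (mod 27) write x = 20 + 27t. Substituting into x ≡ 10 (mod 16) gives 27t ≡ 6 (mod 16), and since 11⁻¹ ≡ 3 (mod 16), t ≡ 2. Hence x ≡ 20 + 27·2 = 74 (mod 432).
From x ≡ 74 (mod 432) write x = 74 + 432t. Substituting into x ≡ 31 (mod 59) gives 432t ≡ 16 (mod 59), and since 19⁻¹ ≡ 28 (mod 59), t ≡ 35. Hence x ≡ 74 + 432·35 = 15194 (mod 25488).
From x ≡ 15194 (mod 25488) write x = 15194 + 25488t. Substituting into x ≡ 7 (mod 17) gives 25488t ≡ 11 (mod 17), and since 5⁻¹ ≡ 7 (mod 17), t ≡ 9. Hence x ≡ 15194 + 25488·9 = 244586 (mod 433296).
From x ≡ 244586 (mod 433296) write x = 244586 + 433296t. Substituting into x ≡ 12 (mod 41) gives 433296t ≡ 32 (mod 41), and since 8⁻¹ ≡ 36 (mod 41), t ≡ 4. Hence x ≡ 244586 + 433296·4 = 1977770 (mod 17765136).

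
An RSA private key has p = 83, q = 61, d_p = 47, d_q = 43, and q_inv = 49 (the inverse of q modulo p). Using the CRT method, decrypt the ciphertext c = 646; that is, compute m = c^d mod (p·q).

1895

m₁ = c^(d_p) mod p: c ≡ 65 (mod 83), and 65^47 mod 83 = 69.
m₂ = c^(d_q) mod q: c ≡ 36 (mod 61), and 36^43 mod 61 = 4.
h = q_inv·(m₁ − m₂) mod p = 49·(69 − 4) mod 83 = 31.
m = m₂ + h·q = 4 + 31·61 = 1895.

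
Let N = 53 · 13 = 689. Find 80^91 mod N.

Mod 53: 80 ≡ 27; by Fermat, exponent reduces to 91 mod 52 = 39; 27^39 ≡ 30 (mod 53).
Mod 13: 80 ≡ 2; by Fermat, exponent reduces to 91 mod 12 = 7; 2^7 ≡ 11 (mod 13).
Combine by CRT: x ≡ 30 (mod 53), x ≡ 11 (mod 13) ⇒ x ≡ 401 (mod 689).

401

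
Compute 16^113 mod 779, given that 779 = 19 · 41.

Mod 19: 16 ≡ 16; by Fermat, exponent reduces to 113 mod 18 = 5; 16^5 ≡ 4 (mod 19).
Mod 41: 16 ≡ 16; by Fermat, exponent reduces to 113 mod 40 = 33; 16^33 ≡ 37 (mod 41).
Combine by CRT: x ≡ 4 (mod 19), x ≡ 37 (mod 41) ⇒ x ≡ 365 (mod 779).

365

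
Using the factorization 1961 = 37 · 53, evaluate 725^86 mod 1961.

1003

Mod 37: 725 ≡ 22; by Fermat, exponent reduces to 86 mod 36 = 14; 22^14 ≡ 4 (mod 37).
Mod 53: 725 ≡ 36; by Fermat, exponent reduces to 86 mod 52 = 34; 36^34 ≡ 49 (mod 53).
Combine by CRT: x ≡ 4 (mod 37), x ≡ 49 (mod 53) ⇒ x ≡ 1003 (mod 1961).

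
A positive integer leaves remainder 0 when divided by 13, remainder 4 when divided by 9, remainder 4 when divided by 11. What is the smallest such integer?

The moduli are pairwise coprime; N = 13·9·11 = 1287.
N/13 = 99; 99 ≡ 8 (mod 13); 8·5 ≡ 1, so inverse 5.
N/9 = 143; 143 ≡ 8 (mod 9); 8·8 ≡ 1, so inverse 8.
N/11 = 117; 117 ≡ 7 (mod 11); 7·8 ≡ 1, so inverse 8.
m ≡ 0·99·5 + 4·143·8 + 4·117·8 = 8320.
8320 mod 1287 = 598.

598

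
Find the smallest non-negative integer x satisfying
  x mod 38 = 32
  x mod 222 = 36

gcd(38, 222) = 2 and 2 | (36 − 32), so the pair is consistent; merging gives x ≡ 1590 (mod 4218), where 4218 = lcm(38, 222).
The solution is unique modulo lcm(38, 222) = 4218.

1590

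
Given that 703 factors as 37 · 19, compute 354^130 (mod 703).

83

Mod 37: 354 ≡ 21; by Fermat, exponent reduces to 130 mod 36 = 22; 21^22 ≡ 9 (mod 37).
Mod 19: 354 ≡ 12; by Fermat, exponent reduces to 130 mod 18 = 4; 12^4 ≡ 7 (mod 19).
Combine by CRT: x ≡ 9 (mod 37), x ≡ 7 (mod 19) ⇒ x ≡ 83 (mod 703).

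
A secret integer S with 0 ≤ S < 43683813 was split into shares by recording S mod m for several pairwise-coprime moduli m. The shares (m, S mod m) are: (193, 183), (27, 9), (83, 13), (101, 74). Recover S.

32583987

From S ≡ 183 (mod 193) write S = 183 + 193t. Substituting into S ≡ 9 (mod 27) gives 193t ≡ 15 (mod 27), and since 4⁻¹ ≡ 7 (mod 27), t ≡ 24. Hence S ≡ 183 + 193·24 = 4815 (mod 5211).
From S ≡ 4815 (mod 5211) write S = 4815 + 5211t. Substituting into S ≡ 13 (mod 83) gives 5211t ≡ 12 (mod 83), and since 65⁻¹ ≡ 23 (mod 83), t ≡ 27. Hence S ≡ 4815 + 5211·27 = 145512 (mod 432513).
From S ≡ 145512 (mod 432513) write S = 145512 + 432513t. Substituting into S ≡ 74 (mod 101) gives 432513t ≡ 2 (mod 101), and since 31⁻¹ ≡ 88 (mod 101), t ≡ 75. Hence S ≡ 145512 + 432513·75 = 32583987 (mod 43683813).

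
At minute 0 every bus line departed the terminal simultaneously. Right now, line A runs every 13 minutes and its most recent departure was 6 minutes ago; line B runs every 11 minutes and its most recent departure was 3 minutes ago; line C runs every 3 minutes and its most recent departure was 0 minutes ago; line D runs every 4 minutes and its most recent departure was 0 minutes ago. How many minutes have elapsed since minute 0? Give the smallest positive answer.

From t ≡ 6 (mod 13) write t = 6 + 13s. Substituting into t ≡ 3 (mod 11) gives 13s ≡ 8 (mod 11), and since 2⁻¹ ≡ 6 (mod 11), s ≡ 4. Hence t ≡ 6 + 13·4 = 58 (mod 143).
From t ≡ 58 (mod 143) write t = 58 + 143s. Substituting into t ≡ 0 (mod 3) gives 143s ≡ 2 (mod 3), and since 2⁻¹ ≡ 2 (mod 3), s ≡ 1. Hence t ≡ 58 + 143·1 = 201 (mod 429).
From t ≡ 201 (mod 429) write t = 201 + 429s. Substituting into t ≡ 0 (mod 4) gives 429s ≡ 3 (mod 4), and since 1⁻¹ ≡ 1 (mod 4), s ≡ 3. Hence t ≡ 201 + 429·3 = 1488 (mod 1716).

1488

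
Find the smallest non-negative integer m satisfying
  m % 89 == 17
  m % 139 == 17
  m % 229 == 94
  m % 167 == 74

131639828

The moduli are pairwise coprime; N = 89·139·229·167 = 473104153.
N/89 = 5315777; 5315777 ≡ 74 (mod 89); 74·83 ≡ 1, so inverse 83.
N/139 = 3403627; 3403627 ≡ 73 (mod 139); 73·40 ≡ 1, so inverse 40.
N/229 = 2065957; 2065957 ≡ 148 (mod 229); 148·147 ≡ 1, so inverse 147.
N/167 = 2832959; 2832959 ≡ 138 (mod 167); 138·23 ≡ 1, so inverse 23.
m ≡ 17·5315777·83 + 17·3403627·40 + 94·2065957·147 + 74·2832959·23 = 43184117751.
43184117751 mod 473104153 = 131639828.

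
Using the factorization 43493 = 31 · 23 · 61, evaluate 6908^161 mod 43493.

9833

Mod 31: 6908 ≡ 26; by Fermat, exponent reduces to 161 mod 30 = 11; 26^11 ≡ 6 (mod 31).
Mod 23: 6908 ≡ 8; by Fermat, exponent reduces to 161 mod 22 = 7; 8^7 ≡ 12 (mod 23).
Mod 61: 6908 ≡ 15; by Fermat, exponent reduces to 161 mod 60 = 41; 15^41 ≡ 12 (mod 61).
Combine by CRT: x ≡ 6 (mod 31), x ≡ 12 (mod 23), x ≡ 12 (mod 61) ⇒ x ≡ 9833 (mod 43493).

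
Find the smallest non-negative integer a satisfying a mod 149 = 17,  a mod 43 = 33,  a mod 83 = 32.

From a ≡ 17 (mod 149) write a = 17 + 149t. Substituting into a ≡ 33 (mod 43) gives 149t ≡ 16 (mod 43), and since 20⁻¹ ≡ 28 (mod 43), t ≡ 18. Hence a ≡ 17 + 149·18 = 2699 (mod 6407).
From a ≡ 2699 (mod 6407) write a = 2699 + 6407t. Substituting into a ≡ 32 (mod 83) gives 6407t ≡ 72 (mod 83), and since 16⁻¹ ≡ 26 (mod 83), t ≡ 46. Hence a ≡ 2699 + 6407·46 = 297421 (mod 531781).

297421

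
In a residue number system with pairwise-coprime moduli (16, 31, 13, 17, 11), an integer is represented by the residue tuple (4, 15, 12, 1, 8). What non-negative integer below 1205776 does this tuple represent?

56900

Combine the congruences pairwise.
From x ≡ 4 (mod 16) write x = 4 + 16t. Substituting into x ≡ 15 (mod 31) gives 16t ≡ 11 (mod 31), and since 16⁻¹ ≡ 2 (mod 31), t ≡ 22. Hence x ≡ 4 + 16·22 = 356 (mod 496).
From x ≡ 356 (mod 496) write x = 356 + 496t. Substituting into x ≡ 12 (mod 13) gives 496t ≡ 7 (mod 13), and since 2⁻¹ ≡ 7 (mod 13), t ≡ 10. Hence x ≡ 356 + 496·10 = 5316 (mod 6448).
From x ≡ 5316 (mod 6448) write x = 5316 + 6448t. Substituting into x ≡ 1 (mod 17) gives 6448t ≡ 6 (mod 17), and since 5⁻¹ ≡ 7 (mod 17), t ≡ 8. Hence x ≡ 5316 + 6448·8 = 56900 (mod 109616).
From x ≡ 56900 (mod 109616) write x = 56900 + 109616t. Substituting into x ≡ 8 (mod 11) gives 109616t ≡ 0 (mod 11), and since 1⁻¹ ≡ 1 (mod 11), t ≡ 0. Hence x ≡ 56900 + 109616·0 = 56900 (mod 1205776).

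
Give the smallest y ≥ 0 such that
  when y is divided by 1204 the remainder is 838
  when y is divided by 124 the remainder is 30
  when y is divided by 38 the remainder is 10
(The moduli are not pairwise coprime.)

61038

Combine the congruences pairwise.
gcd(1204, 124) = 4 and 4 | (30 − 838), so the pair is consistent; merging gives y ≡ 23714 (mod 37324), where 37324 = lcm(1204, 124).
gcd(37324, 38) = 2 and 2 | (10 − 23714), so the pair is consistent; merging gives y ≡ 61038 (mod 709156), where 709156 = lcm(37324, 38).
The solution is unique modulo lcm(1204, 124, 38) = 709156.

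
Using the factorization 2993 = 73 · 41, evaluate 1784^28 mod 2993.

324

Mod 73: 1784 ≡ 32; 32^28 ≡ 32 (mod 73).
Mod 41: 1784 ≡ 21; 21^28 ≡ 37 (mod 41).
Combine by CRT: x ≡ 32 (mod 73), x ≡ 37 (mod 41) ⇒ x ≡ 324 (mod 2993).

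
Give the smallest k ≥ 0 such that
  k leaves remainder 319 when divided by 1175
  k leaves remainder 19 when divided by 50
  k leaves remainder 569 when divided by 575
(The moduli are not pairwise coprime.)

12069

Combine the congruences pairwise.
gcd(1175, 50) = 25 and 25 | (19 − 319), so the pair is consistent; merging gives k ≡ 319 (mod 2350), where 2350 = lcm(1175, 50).
gcd(2350, 575) = 25 and 25 | (569 − 319), so the pair is consistent; merging gives k ≡ 12069 (mod 54050), where 54050 = lcm(2350, 575).
The solution is unique modulo lcm(1175, 50, 575) = 54050.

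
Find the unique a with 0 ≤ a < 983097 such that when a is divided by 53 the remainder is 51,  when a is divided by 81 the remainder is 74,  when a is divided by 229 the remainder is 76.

87554

The moduli are pairwise coprime; N = 53·81·229 = 983097.
N/53 = 18549; 18549 ≡ 52 (mod 53); 52·52 ≡ 1, so inverse 52.
N/81 = 12137; 12137 ≡ 68 (mod 81); 68·56 ≡ 1, so inverse 56.
N/229 = 4293; 4293 ≡ 171 (mod 229); 171·75 ≡ 1, so inverse 75.
a ≡ 51·18549·52 + 74·12137·56 + 76·4293·75 = 123957776.
123957776 mod 983097 = 87554.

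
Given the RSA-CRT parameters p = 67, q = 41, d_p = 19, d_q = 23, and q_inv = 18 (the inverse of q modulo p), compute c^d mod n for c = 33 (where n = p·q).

m₁ = c^(d_p) mod p: c ≡ 33 (mod 67), and 33^19 mod 67 = 36.
m₂ = c^(d_q) mod q: c ≡ 33 (mod 41), and 33^23 mod 41 = 21.
h = q_inv·(m₁ − m₂) mod p = 18·(36 − 21) mod 67 = 2.
m = m₂ + h·q = 21 + 2·41 = 103.

103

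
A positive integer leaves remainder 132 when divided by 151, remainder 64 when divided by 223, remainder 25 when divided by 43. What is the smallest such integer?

1337841

From a ≡ 132 (mod 151) write a = 132 + 151t. Substituting into a ≡ 64 (mod 223) gives 151t ≡ 155 (mod 223), and since 151⁻¹ ≡ 96 (mod 223), t ≡ 162. Hence a ≡ 132 + 151·162 = 24594 (mod 33673).
From a ≡ 24594 (mod 33673) write a = 24594 + 33673t. Substituting into a ≡ 25 (mod 43) gives 33673t ≡ 27 (mod 43), and since 4⁻¹ ≡ 11 (mod 43), t ≡ 39. Hence a ≡ 24594 + 33673·39 = 1337841 (mod 1447939).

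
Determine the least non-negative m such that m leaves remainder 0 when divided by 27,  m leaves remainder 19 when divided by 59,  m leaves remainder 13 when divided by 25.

27513

Combine the congruences pairwise.
From m ≡ 0 (mod 27) write m = 0 + 27t. Substituting into m ≡ 19 (mod 59) gives 27t ≡ 19 (mod 59), and since 27⁻¹ ≡ 35 (mod 59), t ≡ 16. Hence m ≡ 0 + 27·16 = 432 (mod 1593).
From m ≡ 432 (mod 1593) write m = 432 + 1593t. Substituting into m ≡ 13 (mod 25) gives 1593t ≡ 6 (mod 25), and since 18⁻¹ ≡ 7 (mod 25), t ≡ 17. Hence m ≡ 432 + 1593·17 = 27513 (mod 39825).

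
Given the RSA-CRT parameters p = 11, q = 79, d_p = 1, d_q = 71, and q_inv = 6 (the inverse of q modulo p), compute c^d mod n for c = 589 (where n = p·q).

83

m₁ = c^(d_p) mod p: c ≡ 6 (mod 11), and 6^1 mod 11 = 6.
m₂ = c^(d_q) mod q: c ≡ 36 (mod 79), and 36^71 mod 79 = 4.
h = q_inv·(m₁ − m₂) mod p = 6·(6 − 4) mod 11 = 1.
m = m₂ + h·q = 4 + 1·79 = 83.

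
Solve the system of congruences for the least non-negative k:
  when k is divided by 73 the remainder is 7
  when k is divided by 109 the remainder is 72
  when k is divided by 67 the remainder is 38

The moduli are pairwise coprime; N = 73·109·67 = 533119.
N/73 = 7303; 7303 ≡ 3 (mod 73); 3·49 ≡ 1, so inverse 49.
N/109 = 4891; 4891 ≡ 95 (mod 109); 95·70 ≡ 1, so inverse 70.
N/67 = 7957; 7957 ≡ 51 (mod 67); 51·46 ≡ 1, so inverse 46.
k ≡ 7·7303·49 + 72·4891·70 + 38·7957·46 = 41064405.
41064405 mod 533119 = 14242.

14242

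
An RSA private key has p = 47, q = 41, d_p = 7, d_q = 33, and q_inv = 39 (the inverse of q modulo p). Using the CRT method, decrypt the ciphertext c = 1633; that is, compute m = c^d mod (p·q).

381

m₁ = c^(d_p) mod p: c ≡ 35 (mod 47), and 35^7 mod 47 = 5.
m₂ = c^(d_q) mod q: c ≡ 34 (mod 41), and 34^33 mod 41 = 12.
h = q_inv·(m₁ − m₂) mod p = 39·(5 − 12) mod 47 = 9.
m = m₂ + h·q = 12 + 9·41 = 381.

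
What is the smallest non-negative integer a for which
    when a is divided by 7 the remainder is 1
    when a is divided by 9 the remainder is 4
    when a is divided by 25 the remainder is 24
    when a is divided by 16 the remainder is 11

Combine the congruences pairwise.
From a ≡ 1 (mod 7) write a = 1 + 7t. Substituting into a ≡ 4 (mod 9) gives 7t ≡ 3 (mod 9), and since 7⁻¹ ≡ 4 (mod 9), t ≡ 3. Hence a ≡ 1 + 7·3 = 22 (mod 63).
From a ≡ 22 (mod 63) write a = 22 + 63t. Substituting into a ≡ 24 (mod 25) gives 63t ≡ 2 (mod 25), and since 13⁻¹ ≡ 2 (mod 25), t ≡ 4. Hence a ≡ 22 + 63·4 = 274 (mod 1575).
From a ≡ 274 (mod 1575) write a = 274 + 1575t. Substituting into a ≡ 11 (mod 16) gives 1575t ≡ 9 (mod 16), and since 7⁻¹ ≡ 7 (mod 16), t ≡ 15. Hence a ≡ 274 + 1575·15 = 23899 (mod 25200).

23899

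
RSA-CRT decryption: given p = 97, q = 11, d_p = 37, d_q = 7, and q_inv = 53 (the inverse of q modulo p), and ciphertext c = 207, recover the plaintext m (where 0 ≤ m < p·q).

m₁ = c^(d_p) mod p: c ≡ 13 (mod 97), and 13^37 mod 97 = 68.
m₂ = c^(d_q) mod q: c ≡ 9 (mod 11), and 9^7 mod 11 = 4.
h = q_inv·(m₁ − m₂) mod p = 53·(68 − 4) mod 97 = 94.
m = m₂ + h·q = 4 + 94·11 = 1038.

1038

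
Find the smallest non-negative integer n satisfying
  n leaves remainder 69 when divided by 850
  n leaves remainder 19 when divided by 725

Combine the congruences pairwise.
gcd(850, 725) = 25 and 25 | (19 − 69), so the pair is consistent; merging gives n ≡ 14519 (mod 24650), where 24650 = lcm(850, 725).
The solution is unique modulo lcm(850, 725) = 24650.

14519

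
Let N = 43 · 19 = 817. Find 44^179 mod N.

130

Mod 43: 44 ≡ 1; by Fermat, exponent reduces to 179 mod 42 = 11; 1^11 ≡ 1 (mod 43).
Mod 19: 44 ≡ 6; by Fermat, exponent reduces to 179 mod 18 = 17; 6^17 ≡ 16 (mod 19).
Combine by CRT: x ≡ 1 (mod 43), x ≡ 16 (mod 19) ⇒ x ≡ 130 (mod 817).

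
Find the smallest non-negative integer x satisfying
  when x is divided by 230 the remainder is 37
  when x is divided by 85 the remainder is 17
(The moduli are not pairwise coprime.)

gcd(230, 85) = 5 and 5 | (17 − 37), so the pair is consistent; merging gives x ≡ 2567 (mod 3910), where 3910 = lcm(230, 85).
The solution is unique modulo lcm(230, 85) = 3910.

2567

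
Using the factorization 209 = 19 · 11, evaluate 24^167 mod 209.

161

Mod 19: 24 ≡ 5; by Fermat, exponent reduces to 167 mod 18 = 5; 5^5 ≡ 9 (mod 19).
Mod 11: 24 ≡ 2; by Fermat, exponent reduces to 167 mod 10 = 7; 2^7 ≡ 7 (mod 11).
Combine by CRT: x ≡ 9 (mod 19), x ≡ 7 (mod 11) ⇒ x ≡ 161 (mod 209).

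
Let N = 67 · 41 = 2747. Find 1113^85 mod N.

355

Mod 67: 1113 ≡ 41; by Fermat, exponent reduces to 85 mod 66 = 19; 41^19 ≡ 20 (mod 67).
Mod 41: 1113 ≡ 6; by Fermat, exponent reduces to 85 mod 40 = 5; 6^5 ≡ 27 (mod 41).
Combine by CRT: x ≡ 20 (mod 67), x ≡ 27 (mod 41) ⇒ x ≡ 355 (mod 2747).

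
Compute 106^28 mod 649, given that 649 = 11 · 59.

64

Mod 11: 106 ≡ 7; by Fermat, exponent reduces to 28 mod 10 = 8; 7^8 ≡ 9 (mod 11).
Mod 59: 106 ≡ 47; 47^28 ≡ 5 (mod 59).
Combine by CRT: x ≡ 9 (mod 11), x ≡ 5 (mod 59) ⇒ x ≡ 64 (mod 649).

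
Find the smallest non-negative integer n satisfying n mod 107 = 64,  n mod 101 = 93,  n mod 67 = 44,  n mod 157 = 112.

96548518

From n ≡ 64 (mod 107) write n = 64 + 107t. Substituting into n ≡ 93 (mod 101) gives 107t ≡ 29 (mod 101), and since 6⁻¹ ≡ 17 (mod 101), t ≡ 89. Hence n ≡ 64 + 107·89 = 9587 (mod 10807).
From n ≡ 9587 (mod 10807) write n = 9587 + 10807t. Substituting into n ≡ 44 (mod 67) gives 10807t ≡ 38 (mod 67), and since 20⁻¹ ≡ 57 (mod 67), t ≡ 22. Hence n ≡ 9587 + 10807·22 = 247341 (mod 724069).
From n ≡ 247341 (mod 724069) write n = 247341 + 724069t. Substituting into n ≡ 112 (mod 157) gives 724069t ≡ 46 (mod 157), and since 142⁻¹ ≡ 136 (mod 157), t ≡ 133. Hence n ≡ 247341 + 724069·133 = 96548518 (mod 113678833).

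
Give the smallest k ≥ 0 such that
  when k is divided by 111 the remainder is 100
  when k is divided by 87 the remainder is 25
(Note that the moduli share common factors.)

1765

gcd(111, 87) = 3 and 3 | (25 − 100), so the pair is consistent; merging gives k ≡ 1765 (mod 3219), where 3219 = lcm(111, 87).
The solution is unique modulo lcm(111, 87) = 3219.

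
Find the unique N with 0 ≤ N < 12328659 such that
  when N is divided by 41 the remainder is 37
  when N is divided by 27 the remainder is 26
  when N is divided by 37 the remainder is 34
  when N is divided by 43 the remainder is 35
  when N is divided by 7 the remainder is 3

9770624

From N ≡ 37 (mod 41) write N = 37 + 41t. Substituting into N ≡ 26 (mod 27) gives 41t ≡ 16 (mod 27), and since 14⁻¹ ≡ 2 (mod 27), t ≡ 5. Hence N ≡ 37 + 41·5 = 242 (mod 1107).
From N ≡ 242 (mod 1107) write N = 242 + 1107t. Substituting into N ≡ 34 (mod 37) gives 1107t ≡ 14 (mod 37), and since 34⁻¹ ≡ 12 (mod 37), t ≡ 20. Hence N ≡ 242 + 1107·20 = 22382 (mod 40959).
From N ≡ 22382 (mod 40959) write N = 22382 + 40959t. Substituting into N ≡ 35 (mod 43) gives 40959t ≡ 13 (mod 43), and since 23⁻¹ ≡ 15 (mod 43), t ≡ 23. Hence N ≡ 22382 + 40959·23 = 964439 (mod 1761237).
From N ≡ 964439 (mod 1761237) write N = 964439 + 1761237t. Substituting into N ≡ 3 (mod 7) gives 1761237t ≡ 3 (mod 7), and since 2⁻¹ ≡ 4 (mod 7), t ≡ 5. Hence N ≡ 964439 + 1761237·5 = 9770624 (mod 12328659).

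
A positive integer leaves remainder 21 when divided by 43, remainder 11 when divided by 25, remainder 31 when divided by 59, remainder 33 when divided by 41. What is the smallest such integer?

1920186

The moduli are pairwise coprime; N = 43·25·59·41 = 2600425.
N/43 = 60475; 60475 ≡ 17 (mod 43); 17·38 ≡ 1, so inverse 38.
N/25 = 104017; 104017 ≡ 17 (mod 25); 17·3 ≡ 1, so inverse 3.
N/59 = 44075; 44075 ≡ 2 (mod 59); 2·30 ≡ 1, so inverse 30.
N/41 = 63425; 63425 ≡ 39 (mod 41); 39·20 ≡ 1, so inverse 20.
x ≡ 21·60475·38 + 11·104017·3 + 31·44075·30 + 33·63425·20 = 134541861.
134541861 mod 2600425 = 1920186.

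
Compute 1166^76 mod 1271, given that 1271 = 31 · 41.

1166

Mod 31: 1166 ≡ 19; by Fermat, exponent reduces to 76 mod 30 = 16; 19^16 ≡ 19 (mod 31).
Mod 41: 1166 ≡ 18; by Fermat, exponent reduces to 76 mod 40 = 36; 18^36 ≡ 18 (mod 41).
Combine by CRT: x ≡ 19 (mod 31), x ≡ 18 (mod 41) ⇒ x ≡ 1166 (mod 1271).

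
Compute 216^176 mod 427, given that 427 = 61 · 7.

302

Mod 61: 216 ≡ 33; by Fermat, exponent reduces to 176 mod 60 = 56; 33^56 ≡ 58 (mod 61).
Mod 7: 216 ≡ 6; by Fermat, exponent reduces to 176 mod 6 = 2; 6^2 ≡ 1 (mod 7).
Combine by CRT: x ≡ 58 (mod 61), x ≡ 1 (mod 7) ⇒ x ≡ 302 (mod 427).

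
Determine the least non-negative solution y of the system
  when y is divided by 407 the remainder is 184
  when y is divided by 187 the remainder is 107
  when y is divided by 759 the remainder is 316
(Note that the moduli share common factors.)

gcd(407, 187) = 11 and 11 | (107 − 184), so the pair is consistent; merging gives y ≡ 3847 (mod 6919), where 6919 = lcm(407, 187).
gcd(6919, 759) = 11 and 11 | (316 − 3847), so the pair is consistent; merging gives y ≡ 24604 (mod 477411), where 477411 = lcm(6919, 759).
The solution is unique modulo lcm(407, 187, 759) = 477411.

24604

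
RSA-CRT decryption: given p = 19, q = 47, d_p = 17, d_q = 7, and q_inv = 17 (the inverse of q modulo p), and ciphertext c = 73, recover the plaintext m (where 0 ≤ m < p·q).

m₁ = c^(d_p) mod p: c ≡ 16 (mod 19), and 16^17 mod 19 = 6.
m₂ = c^(d_q) mod q: c ≡ 26 (mod 47), and 26^7 mod 47 = 10.
h = q_inv·(m₁ − m₂) mod p = 17·(6 − 10) mod 19 = 8.
m = m₂ + h·q = 10 + 8·47 = 386.

386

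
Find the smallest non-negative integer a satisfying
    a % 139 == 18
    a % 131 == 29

16142

Combine the congruences pairwise.
From a ≡ 18 (mod 139) write a = 18 + 139t. Substituting into a ≡ 29 (mod 131) gives 139t ≡ 11 (mod 131), and since 8⁻¹ ≡ 82 (mod 131), t ≡ 116. Hence a ≡ 18 + 139·116 = 16142 (mod 18209).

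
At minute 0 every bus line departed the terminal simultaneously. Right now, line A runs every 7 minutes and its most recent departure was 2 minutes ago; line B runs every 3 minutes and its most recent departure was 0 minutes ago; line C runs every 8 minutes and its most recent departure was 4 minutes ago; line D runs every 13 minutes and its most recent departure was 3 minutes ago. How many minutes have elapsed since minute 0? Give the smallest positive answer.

Combine the congruences pairwise.
From t ≡ 2 (mod 7) write t = 2 + 7s. Substituting into t ≡ 0 (mod 3) gives 7s ≡ 1 (mod 3), and since 1⁻¹ ≡ 1 (mod 3), s ≡ 1. Hence t ≡ 2 + 7·1 = 9 (mod 21).
From t ≡ 9 (mod 21) write t = 9 + 21s. Substituting into t ≡ 4 (mod 8) gives 21s ≡ 3 (mod 8), and since 5⁻¹ ≡ 5 (mod 8), s ≡ 7. Hence t ≡ 9 + 21·7 = 156 (mod 168).
From t ≡ 156 (mod 168) write t = 156 + 168s. Substituting into t ≡ 3 (mod 13) gives 168s ≡ 3 (mod 13), and since 12⁻¹ ≡ 12 (mod 13), s ≡ 10. Hence t ≡ 156 + 168·10 = 1836 (mod 2184).

1836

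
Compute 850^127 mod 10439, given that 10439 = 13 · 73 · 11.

Mod 13: 850 ≡ 5; by Fermat, exponent reduces to 127 mod 12 = 7; 5^7 ≡ 8 (mod 13).
Mod 73: 850 ≡ 47; by Fermat, exponent reduces to 127 mod 72 = 55; 47^55 ≡ 28 (mod 73).
Mod 11: 850 ≡ 3; by Fermat, exponent reduces to 127 mod 10 = 7; 3^7 ≡ 9 (mod 11).
Combine by CRT: x ≡ 8 (mod 13), x ≡ 28 (mod 73), x ≡ 9 (mod 11) ⇒ x ≡ 9810 (mod 10439).

9810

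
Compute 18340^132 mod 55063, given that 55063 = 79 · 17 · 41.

Mod 79: 18340 ≡ 12; by Fermat, exponent reduces to 132 mod 78 = 54; 12^54 ≡ 65 (mod 79).
Mod 17: 18340 ≡ 14; by Fermat, exponent reduces to 132 mod 16 = 4; 14^4 ≡ 13 (mod 17).
Mod 41: 18340 ≡ 13; by Fermat, exponent reduces to 132 mod 40 = 12; 13^12 ≡ 4 (mod 41).
Combine by CRT: x ≡ 65 (mod 79), x ≡ 13 (mod 17), x ≡ 4 (mod 41) ⇒ x ≡ 51336 (mod 55063).

51336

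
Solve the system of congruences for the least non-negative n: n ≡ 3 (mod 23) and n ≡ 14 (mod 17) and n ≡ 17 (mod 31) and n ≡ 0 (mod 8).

From n ≡ 3 (mod 23) write n = 3 + 23t. Substituting into n ≡ 14 (mod 17) gives 23t ≡ 11 (mod 17), and since 6⁻¹ ≡ 3 (mod 17), t ≡ 16. Hence n ≡ 3 + 23·16 = 371 (mod 391).
From n ≡ 371 (mod 391) write n = 371 + 391t. Substituting into n ≡ 17 (mod 31) gives 391t ≡ 18 (mod 31), and since 19⁻¹ ≡ 18 (mod 31), t ≡ 14. Hence n ≡ 371 + 391·14 = 5845 (mod 12121).
From n ≡ 5845 (mod 12121) write n = 5845 + 12121t. Substituting into n ≡ 0 (mod 8) gives 12121t ≡ 3 (mod 8), and since 1⁻¹ ≡ 1 (mod 8), t ≡ 3. Hence n ≡ 5845 + 12121·3 = 42208 (mod 96968).

42208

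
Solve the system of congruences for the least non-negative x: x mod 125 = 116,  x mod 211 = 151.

13866

From x ≡ 116 (mod 125) write x = 116 + 125t. Substituting into x ≡ 151 (mod 211) gives 125t ≡ 35 (mod 211), and since 125⁻¹ ≡ 184 (mod 211), t ≡ 110. Hence x ≡ 116 + 125·110 = 13866 (mod 26375).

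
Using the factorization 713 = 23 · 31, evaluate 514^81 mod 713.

140

Mod 23: 514 ≡ 8; by Fermat, exponent reduces to 81 mod 22 = 15; 8^15 ≡ 2 (mod 23).
Mod 31: 514 ≡ 18; by Fermat, exponent reduces to 81 mod 30 = 21; 18^21 ≡ 16 (mod 31).
Combine by CRT: x ≡ 2 (mod 23), x ≡ 16 (mod 31) ⇒ x ≡ 140 (mod 713).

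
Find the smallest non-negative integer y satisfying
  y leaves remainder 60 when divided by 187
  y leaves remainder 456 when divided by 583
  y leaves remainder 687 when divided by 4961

3736320

Combine the congruences pairwise.
gcd(187, 583) = 11 and 11 | (456 − 60), so the pair is consistent; merging gives y ≡ 9784 (mod 9911), where 9911 = lcm(187, 583).
gcd(9911, 4961) = 11 and 11 | (687 − 9784), so the pair is consistent; merging gives y ≡ 3736320 (mod 4469861), where 4469861 = lcm(9911, 4961).
The solution is unique modulo lcm(187, 583, 4961) = 4469861.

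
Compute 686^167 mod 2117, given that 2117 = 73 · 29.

1505

Mod 73: 686 ≡ 29; by Fermat, exponent reduces to 167 mod 72 = 23; 29^23 ≡ 45 (mod 73).
Mod 29: 686 ≡ 19; by Fermat, exponent reduces to 167 mod 28 = 27; 19^27 ≡ 26 (mod 29).
Combine by CRT: x ≡ 45 (mod 73), x ≡ 26 (mod 29) ⇒ x ≡ 1505 (mod 2117).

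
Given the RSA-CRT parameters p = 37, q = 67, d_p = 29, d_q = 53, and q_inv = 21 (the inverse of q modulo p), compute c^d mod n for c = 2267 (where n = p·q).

m₁ = c^(d_p) mod p: c ≡ 10 (mod 37), and 10^29 mod 37 = 26.
m₂ = c^(d_q) mod q: c ≡ 56 (mod 67), and 56^53 mod 67 = 39.
h = q_inv·(m₁ − m₂) mod p = 21·(26 − 39) mod 37 = 23.
m = m₂ + h·q = 39 + 23·67 = 1580.

1580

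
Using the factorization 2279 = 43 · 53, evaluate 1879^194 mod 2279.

1579

Mod 43: 1879 ≡ 30; by Fermat, exponent reduces to 194 mod 42 = 26; 30^26 ≡ 31 (mod 43).
Mod 53: 1879 ≡ 24; by Fermat, exponent reduces to 194 mod 52 = 38; 24^38 ≡ 42 (mod 53).
Combine by CRT: x ≡ 31 (mod 43), x ≡ 42 (mod 53) ⇒ x ≡ 1579 (mod 2279).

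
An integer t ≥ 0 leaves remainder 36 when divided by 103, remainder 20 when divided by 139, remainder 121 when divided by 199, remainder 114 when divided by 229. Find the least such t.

The moduli are pairwise coprime; N = 103·139·199·229 = 652440007.
N/103 = 6334369; 6334369 ≡ 75 (mod 103); 75·11 ≡ 1, so inverse 11.
N/139 = 4693813; 4693813 ≡ 61 (mod 139); 61·98 ≡ 1, so inverse 98.
N/199 = 3278593; 3278593 ≡ 68 (mod 199); 68·120 ≡ 1, so inverse 120.
N/229 = 2849083; 2849083 ≡ 94 (mod 229); 94·134 ≡ 1, so inverse 134.
t ≡ 36·6334369·11 + 20·4693813·98 + 121·3278593·120 + 114·2849083·134 = 102836045872.
102836045872 mod 652440007 = 402964773.

402964773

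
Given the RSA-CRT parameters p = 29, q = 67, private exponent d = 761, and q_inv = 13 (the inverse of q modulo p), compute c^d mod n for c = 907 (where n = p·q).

1564

d_p = d mod (p−1) = 761 mod 28 = 5; d_q = d mod (q−1) = 35.
m₁ = c^(d_p) mod p: c ≡ 8 (mod 29), and 8^5 mod 29 = 27.
m₂ = c^(d_q) mod q: c ≡ 36 (mod 67), and 36^35 mod 67 = 23.
h = q_inv·(m₁ − m₂) mod p = 13·(27 − 23) mod 29 = 23.
m = m₂ + h·q = 23 + 23·67 = 1564.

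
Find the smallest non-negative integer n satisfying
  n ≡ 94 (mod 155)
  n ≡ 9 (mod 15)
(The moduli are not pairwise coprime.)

gcd(155, 15) = 5 and 5 | (9 − 94), so the pair is consistent; merging gives n ≡ 249 (mod 465), where 465 = lcm(155, 15).
The solution is unique modulo lcm(155, 15) = 465.

249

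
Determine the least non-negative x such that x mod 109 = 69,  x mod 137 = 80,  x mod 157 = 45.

2113579

The moduli are pairwise coprime; N = 109·137·157 = 2344481.
N/109 = 21509; 21509 ≡ 36 (mod 109); 36·106 ≡ 1, so inverse 106.
N/137 = 17113; 17113 ≡ 125 (mod 137); 125·57 ≡ 1, so inverse 57.
N/157 = 14933; 14933 ≡ 18 (mod 157); 18·96 ≡ 1, so inverse 96.
x ≡ 69·21509·106 + 80·17113·57 + 45·14933·96 = 299862666.
299862666 mod 2344481 = 2113579.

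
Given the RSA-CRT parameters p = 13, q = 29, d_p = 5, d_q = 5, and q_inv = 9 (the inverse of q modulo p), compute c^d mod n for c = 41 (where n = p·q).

m₁ = c^(d_p) mod p: c ≡ 2 (mod 13), and 2^5 mod 13 = 6.
m₂ = c^(d_q) mod q: c ≡ 12 (mod 29), and 12^5 mod 29 = 12.
h = q_inv·(m₁ − m₂) mod p = 9·(6 − 12) mod 13 = 11.
m = m₂ + h·q = 12 + 11·29 = 331.

331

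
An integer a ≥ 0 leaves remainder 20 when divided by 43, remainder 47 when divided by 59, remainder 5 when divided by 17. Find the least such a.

33087

From a ≡ 20 (mod 43) write a = 20 + 43t. Substituting into a ≡ 47 (mod 59) gives 43t ≡ 27 (mod 59), and since 43⁻¹ ≡ 11 (mod 59), t ≡ 2. Hence a ≡ 20 + 43·2 = 106 (mod 2537).
From a ≡ 106 (mod 2537) write a = 106 + 2537t. Substituting into a ≡ 5 (mod 17) gives 2537t ≡ 1 (mod 17), and since 4⁻¹ ≡ 13 (mod 17), t ≡ 13. Hence a ≡ 106 + 2537·13 = 33087 (mod 43129).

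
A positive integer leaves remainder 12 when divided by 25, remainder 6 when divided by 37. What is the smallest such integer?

From m ≡ 12 (mod 25) write m = 12 + 25t. Substituting into m ≡ 6 (mod 37) gives 25t ≡ 31 (mod 37), and since 25⁻¹ ≡ 3 (mod 37), t ≡ 19. Hence m ≡ 12 + 25·19 = 487 (mod 925).

487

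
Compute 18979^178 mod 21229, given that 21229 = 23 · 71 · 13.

10297

Mod 23: 18979 ≡ 4; by Fermat, exponent reduces to 178 mod 22 = 2; 4^2 ≡ 16 (mod 23).
Mod 71: 18979 ≡ 22; by Fermat, exponent reduces to 178 mod 70 = 38; 22^38 ≡ 2 (mod 71).
Mod 13: 18979 ≡ 12; by Fermat, exponent reduces to 178 mod 12 = 10; 12^10 ≡ 1 (mod 13).
Combine by CRT: x ≡ 16 (mod 23), x ≡ 2 (mod 71), x ≡ 1 (mod 13) ⇒ x ≡ 10297 (mod 21229).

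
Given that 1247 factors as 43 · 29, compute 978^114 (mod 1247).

35

Mod 43: 978 ≡ 32; by Fermat, exponent reduces to 114 mod 42 = 30; 32^30 ≡ 35 (mod 43).
Mod 29: 978 ≡ 21; by Fermat, exponent reduces to 114 mod 28 = 2; 21^2 ≡ 6 (mod 29).
Combine by CRT: x ≡ 35 (mod 43), x ≡ 6 (mod 29) ⇒ x ≡ 35 (mod 1247).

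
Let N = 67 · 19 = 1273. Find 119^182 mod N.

424

Mod 67: 119 ≡ 52; by Fermat, exponent reduces to 182 mod 66 = 50; 52^50 ≡ 22 (mod 67).
Mod 19: 119 ≡ 5; by Fermat, exponent reduces to 182 mod 18 = 2; 5^2 ≡ 6 (mod 19).
Combine by CRT: x ≡ 22 (mod 67), x ≡ 6 (mod 19) ⇒ x ≡ 424 (mod 1273).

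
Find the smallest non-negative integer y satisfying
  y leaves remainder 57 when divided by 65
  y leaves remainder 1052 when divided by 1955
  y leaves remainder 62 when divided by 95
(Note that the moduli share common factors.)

Combine the congruences pairwise.
gcd(65, 1955) = 5 and 5 | (1052 − 57), so the pair is consistent; merging gives y ≡ 18647 (mod 25415), where 25415 = lcm(65, 1955).
gcd(25415, 95) = 5 and 5 | (62 − 18647), so the pair is consistent; merging gives y ≡ 374457 (mod 482885), where 482885 = lcm(25415, 95).
The solution is unique modulo lcm(65, 1955, 95) = 482885.

374457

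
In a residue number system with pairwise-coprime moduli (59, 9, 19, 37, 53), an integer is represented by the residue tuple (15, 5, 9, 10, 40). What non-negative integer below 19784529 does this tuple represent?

The moduli are pairwise coprime; N = 59·9·19·37·53 = 19784529.
N/59 = 335331; 335331 ≡ 34 (mod 59); 34·33 ≡ 1, so inverse 33.
N/9 = 2198281; 2198281 ≡ 4 (mod 9); 4·7 ≡ 1, so inverse 7.
N/19 = 1041291; 1041291 ≡ 15 (mod 19); 15·14 ≡ 1, so inverse 14.
N/37 = 534717; 534717 ≡ 30 (mod 37); 30·21 ≡ 1, so inverse 21.
N/53 = 373293; 373293 ≡ 14 (mod 53); 14·19 ≡ 1, so inverse 19.
x ≡ 15·335331·33 + 5·2198281·7 + 9·1041291·14 + 10·534717·21 + 40·373293·19 = 770124596.
770124596 mod 19784529 = 18312494.

18312494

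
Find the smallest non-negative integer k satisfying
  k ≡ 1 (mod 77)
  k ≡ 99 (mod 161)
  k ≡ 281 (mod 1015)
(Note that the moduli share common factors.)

203281

gcd(77, 161) = 7 and 7 | (99 − 1), so the pair is consistent; merging gives k ≡ 1387 (mod 1771), where 1771 = lcm(77, 161).
gcd(1771, 1015) = 7 and 7 | (281 − 1387), so the pair is consistent; merging gives k ≡ 203281 (mod 256795), where 256795 = lcm(1771, 1015).
The solution is unique modulo lcm(77, 161, 1015) = 256795.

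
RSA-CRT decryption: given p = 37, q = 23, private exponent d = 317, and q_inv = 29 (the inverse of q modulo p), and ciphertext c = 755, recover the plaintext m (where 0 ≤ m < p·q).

240

d_p = d mod (p−1) = 317 mod 36 = 29; d_q = d mod (q−1) = 9.
m₁ = c^(d_p) mod p: c ≡ 15 (mod 37), and 15^29 mod 37 = 18.
m₂ = c^(d_q) mod q: c ≡ 19 (mod 23), and 19^9 mod 23 = 10.
h = q_inv·(m₁ − m₂) mod p = 29·(18 − 10) mod 37 = 10.
m = m₂ + h·q = 10 + 10·23 = 240.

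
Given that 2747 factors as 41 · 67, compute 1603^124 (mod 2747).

Mod 41: 1603 ≡ 4; by Fermat, exponent reduces to 124 mod 40 = 4; 4^4 ≡ 10 (mod 41).
Mod 67: 1603 ≡ 62; by Fermat, exponent reduces to 124 mod 66 = 58; 62^58 ≡ 9 (mod 67).
Combine by CRT: x ≡ 10 (mod 41), x ≡ 9 (mod 67) ⇒ x ≡ 2019 (mod 2747).

2019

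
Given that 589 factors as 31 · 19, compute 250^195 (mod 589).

373

Mod 31: 250 ≡ 2; by Fermat, exponent reduces to 195 mod 30 = 15; 2^15 ≡ 1 (mod 31).
Mod 19: 250 ≡ 3; by Fermat, exponent reduces to 195 mod 18 = 15; 3^15 ≡ 12 (mod 19).
Combine by CRT: x ≡ 1 (mod 31), x ≡ 12 (mod 19) ⇒ x ≡ 373 (mod 589).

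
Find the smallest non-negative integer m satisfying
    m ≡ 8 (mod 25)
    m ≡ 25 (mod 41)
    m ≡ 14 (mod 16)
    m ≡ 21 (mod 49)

The moduli are pairwise coprime; N = 25·41·16·49 = 803600.
N/25 = 32144; 32144 ≡ 19 (mod 25); 19·4 ≡ 1, so inverse 4.
N/41 = 19600; 19600 ≡ 2 (mod 41); 2·21 ≡ 1, so inverse 21.
N/16 = 50225; 50225 ≡ 1 (mod 16), inverse 1.
N/49 = 16400; 16400 ≡ 34 (mod 49); 34·13 ≡ 1, so inverse 13.
m ≡ 8·32144·4 + 25·19600·21 + 14·50225·1 + 21·16400·13 = 16498958.
16498958 mod 803600 = 426958.

426958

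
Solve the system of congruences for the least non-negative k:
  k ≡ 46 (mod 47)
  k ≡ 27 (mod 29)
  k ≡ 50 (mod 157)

Combine the congruences pairwise.
From k ≡ 46 (mod 47) write k = 46 + 47t. Substituting into k ≡ 27 (mod 29) gives 47t ≡ 10 (mod 29), and since 18⁻¹ ≡ 21 (mod 29), t ≡ 7. Hence k ≡ 46 + 47·7 = 375 (mod 1363).
From k ≡ 375 (mod 1363) write k = 375 + 1363t. Substituting into k ≡ 50 (mod 157) gives 1363t ≡ 146 (mod 157), and since 107⁻¹ ≡ 135 (mod 157), t ≡ 85. Hence k ≡ 375 + 1363·85 = 116230 (mod 213991).

116230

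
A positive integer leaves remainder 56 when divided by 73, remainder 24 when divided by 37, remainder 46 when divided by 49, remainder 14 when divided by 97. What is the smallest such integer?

4902006

The moduli are pairwise coprime; N = 73·37·49·97 = 12837853.
N/73 = 175861; 175861 ≡ 4 (mod 73); 4·55 ≡ 1, so inverse 55.
N/37 = 346969; 346969 ≡ 20 (mod 37); 20·13 ≡ 1, so inverse 13.
N/49 = 261997; 261997 ≡ 43 (mod 49); 43·8 ≡ 1, so inverse 8.
N/97 = 132349; 132349 ≡ 41 (mod 97); 41·71 ≡ 1, so inverse 71.
x ≡ 56·175861·55 + 24·346969·13 + 46·261997·8 + 14·132349·71 = 877876010.
877876010 mod 12837853 = 4902006.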